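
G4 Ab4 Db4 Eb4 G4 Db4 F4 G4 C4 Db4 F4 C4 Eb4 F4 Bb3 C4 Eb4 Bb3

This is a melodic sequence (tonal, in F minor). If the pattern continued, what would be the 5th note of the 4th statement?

With 6-note cells, note 5 of each statement runs G4, F4, Eb4.
From Eb4, down a 2nd gives Db4.

Db4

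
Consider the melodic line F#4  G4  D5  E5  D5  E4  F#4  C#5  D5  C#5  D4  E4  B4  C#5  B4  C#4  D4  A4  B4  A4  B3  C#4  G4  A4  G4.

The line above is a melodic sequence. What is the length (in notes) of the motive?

Try groups of 5 (5 cells in 25 notes):
F#4 G4 D5 E5 D5 | E4 F#4 C#5 D5 C#5 | D4 E4 B4 C#5 B4 | C#4 D4 A4 B4 A4 | B3 C#4 G4 A4 G4
Every group is a transposition down a 2nd of the one before; no shorter unit works.

5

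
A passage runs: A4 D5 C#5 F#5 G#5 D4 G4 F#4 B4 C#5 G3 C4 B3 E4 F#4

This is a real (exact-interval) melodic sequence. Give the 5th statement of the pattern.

F2 Bb2 A2 D3 E3

Taking 5-note groups, the heads are A4, D4, G3: the pattern moves down a 5th.
Continuing the starts: C3 → F2.
Statement 5 starts on F2 and keeps the same exact contour: F2 Bb2 A2 D3 E3.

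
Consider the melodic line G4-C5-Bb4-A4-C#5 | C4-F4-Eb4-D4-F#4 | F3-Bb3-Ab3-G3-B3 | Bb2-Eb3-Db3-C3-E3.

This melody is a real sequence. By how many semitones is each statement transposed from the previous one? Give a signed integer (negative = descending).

-7

The 5-note cells begin on G4, C4, F3, Bb2 — each down a 5th from the last.
G4→C4 is 60 − 67 = -7 semitones.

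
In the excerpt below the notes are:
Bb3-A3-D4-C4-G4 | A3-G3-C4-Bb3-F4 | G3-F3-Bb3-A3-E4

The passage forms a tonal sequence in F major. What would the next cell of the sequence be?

F3 E3 A3 G3 D4

With a 5-note motive the entries are Bb3, A3, G3, each down a 2nd from the previous.
So cell 4 is F3 E3 A3 G3 D4.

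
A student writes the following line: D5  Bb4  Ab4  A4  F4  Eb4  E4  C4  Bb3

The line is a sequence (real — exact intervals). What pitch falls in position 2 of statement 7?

E2

With 3-note cells, note 2 of each statement runs Bb4, F4, C4.
Each moves down a 4th. Continuing: G3 → D3 → A2 → E2.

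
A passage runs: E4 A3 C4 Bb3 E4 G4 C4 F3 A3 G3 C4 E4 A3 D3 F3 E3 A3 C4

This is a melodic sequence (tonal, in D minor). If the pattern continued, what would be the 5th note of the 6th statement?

With 6-note cells, note 5 of each statement runs E4, C4, A3.
Carrying that down a 3rd forward: F3 → D3 → Bb2.

Bb2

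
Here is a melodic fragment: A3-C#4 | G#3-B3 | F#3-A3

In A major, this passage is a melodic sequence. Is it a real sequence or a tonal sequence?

tonal

Every note is diatonic to A major.
Cell 1 has +4 semitones from note 1 to 2, but cell 2 has +3 — the interval quality changes while the contour stays the same, which is the hallmark of a tonal sequence.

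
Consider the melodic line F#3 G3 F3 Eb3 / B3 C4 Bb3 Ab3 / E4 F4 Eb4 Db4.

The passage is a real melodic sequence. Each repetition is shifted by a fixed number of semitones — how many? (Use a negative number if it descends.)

5

Taking 4-note groups, the heads are F#3, B3, E4: the pattern moves up a 4th.
F#3 to B3 spans +5 semitones.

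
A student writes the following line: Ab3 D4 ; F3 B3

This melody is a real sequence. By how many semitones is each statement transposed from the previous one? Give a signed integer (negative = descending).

Taking 2-note groups, the heads are Ab3, F3: the pattern moves down a 3rd.
Counting half-steps from Ab3 to F3: -3.

-3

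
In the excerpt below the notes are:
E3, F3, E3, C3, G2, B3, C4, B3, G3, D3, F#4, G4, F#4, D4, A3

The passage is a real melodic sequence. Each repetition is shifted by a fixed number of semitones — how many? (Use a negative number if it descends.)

The 5-note cells begin on E3, B3, F#4 — each up a 5th from the last.
E3 to B3 spans +7 semitones.

7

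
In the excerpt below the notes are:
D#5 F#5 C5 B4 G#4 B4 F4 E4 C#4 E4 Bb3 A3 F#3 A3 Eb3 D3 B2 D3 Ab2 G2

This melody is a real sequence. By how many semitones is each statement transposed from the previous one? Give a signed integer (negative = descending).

-7

Taking 4-note groups, the heads are D#5, G#4, C#4, F#3, B2: the pattern moves down a 5th.
D#5→G#4 is 68 − 75 = -7 semitones.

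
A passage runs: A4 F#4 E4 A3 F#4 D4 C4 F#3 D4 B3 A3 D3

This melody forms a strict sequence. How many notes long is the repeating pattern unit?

12 notes total. Splitting into 3 groups of 4:
A4 F#4 E4 A3 | F#4 D4 C4 F#3 | D4 B3 A3 D3
Each cell is the previous one down a 3rd — so the unit is 4 notes.

4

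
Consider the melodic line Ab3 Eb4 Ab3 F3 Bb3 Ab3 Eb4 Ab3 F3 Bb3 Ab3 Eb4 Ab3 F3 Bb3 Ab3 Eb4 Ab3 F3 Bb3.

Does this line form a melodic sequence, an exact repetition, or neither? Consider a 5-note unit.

repetition

Each 5-note cell is identical (Ab3 Eb4 Ab3 F3 Bb3), restated at the same pitch.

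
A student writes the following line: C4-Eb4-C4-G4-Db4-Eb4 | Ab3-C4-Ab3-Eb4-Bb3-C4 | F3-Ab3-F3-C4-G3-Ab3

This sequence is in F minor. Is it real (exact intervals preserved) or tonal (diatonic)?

tonal

Every note is diatonic to F minor.
Cell 1 has +3 semitones from note 1 to 2, but cell 2 has +4 — the interval quality changes while the contour stays the same, which is the hallmark of a tonal sequence.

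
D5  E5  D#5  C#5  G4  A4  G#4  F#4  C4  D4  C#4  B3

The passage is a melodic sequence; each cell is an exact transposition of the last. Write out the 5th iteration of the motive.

With a 4-note motive the entries are D5, G4, C4, each down a 5th from the previous.
Extending down a 5th: F3 → Bb2.
So cell 5 is Bb2 C3 B2 A2.

Bb2 C3 B2 A2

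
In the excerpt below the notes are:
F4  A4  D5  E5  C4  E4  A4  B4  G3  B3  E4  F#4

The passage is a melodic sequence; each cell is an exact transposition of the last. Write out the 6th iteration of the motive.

The 4-note cells begin on F4, C4, G3 — each down a 4th from the last.
Carrying on: D3 → A2 → E2.
From E2 the exact shape gives E2 G#2 C#3 D#3.

E2 G#2 C#3 D#3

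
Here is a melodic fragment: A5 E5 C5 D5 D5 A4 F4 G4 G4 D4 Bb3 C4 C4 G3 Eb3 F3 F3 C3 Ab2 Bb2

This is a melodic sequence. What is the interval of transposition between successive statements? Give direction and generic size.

The 4-note cells begin on A5, D5, G4, C4, F3 — each down a 5th from the last.
From A5 to D5: down a 5th.

down a 5th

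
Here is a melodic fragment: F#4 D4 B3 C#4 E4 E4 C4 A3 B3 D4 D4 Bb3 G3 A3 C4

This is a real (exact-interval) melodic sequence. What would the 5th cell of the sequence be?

Bb3 Gb3 Eb3 F3 Ab3

Unit = 5 notes; the statements start on F#4, E4, D4, moving down a 2nd each time.
Extending down a 2nd: C4 → Bb3.
From Bb3 the exact shape gives Bb3 Gb3 Eb3 F3 Ab3.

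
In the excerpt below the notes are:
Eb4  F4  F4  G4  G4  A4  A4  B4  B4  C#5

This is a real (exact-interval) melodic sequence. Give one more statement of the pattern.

C#5 D#5

With a 2-note motive the entries are Eb4, F4, G4, A4, B4, each up a 2nd from the previous.
So cell 6 is C#5 D#5.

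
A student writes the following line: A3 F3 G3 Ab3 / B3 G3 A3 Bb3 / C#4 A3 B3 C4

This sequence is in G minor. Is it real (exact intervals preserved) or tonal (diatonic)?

real

Each cell has the same semitone pattern (-4, 2, 1) — intervals are preserved exactly.
And Ab3 lies outside G minor, so the sequence is real rather than tonal.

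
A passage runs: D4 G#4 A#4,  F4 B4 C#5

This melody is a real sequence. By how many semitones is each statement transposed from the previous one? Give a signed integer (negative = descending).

The 3-note cells begin on D4, F4 — each up a 3rd from the last.
D4 to F4 spans +3 semitones.

3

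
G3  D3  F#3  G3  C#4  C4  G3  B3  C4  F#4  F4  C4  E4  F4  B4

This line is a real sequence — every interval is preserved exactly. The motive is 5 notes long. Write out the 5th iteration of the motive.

Eb5 Bb4 D5 Eb5 A5

The 5-note cells begin on G3, C4, F4 — each up a 4th from the last.
Carrying on: Bb4 → Eb5.
Statement 5 starts on Eb5 and keeps the same exact contour: Eb5 Bb4 D5 Eb5 A5.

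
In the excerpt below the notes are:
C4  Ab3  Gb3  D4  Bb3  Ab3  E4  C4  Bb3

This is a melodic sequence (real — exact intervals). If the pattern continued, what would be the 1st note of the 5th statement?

G#4

The unit is 3 notes. Position-1 pitches of the 3 shown cells: C4, D4, E4.
Extending up a 2nd: F#4 → G#4.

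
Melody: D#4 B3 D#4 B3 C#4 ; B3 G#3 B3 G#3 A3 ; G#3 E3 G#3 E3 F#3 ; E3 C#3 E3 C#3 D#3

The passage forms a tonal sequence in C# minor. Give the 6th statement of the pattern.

Unit = 5 notes; the statements start on D#4, B3, G#3, E3, moving down a 3rd each time.
Continuing the starts: C#3 → A2.
Statement 6 starts on A2 and keeps the same diatonic contour: A2 F#2 A2 F#2 G#2.

A2 F#2 A2 F#2 G#2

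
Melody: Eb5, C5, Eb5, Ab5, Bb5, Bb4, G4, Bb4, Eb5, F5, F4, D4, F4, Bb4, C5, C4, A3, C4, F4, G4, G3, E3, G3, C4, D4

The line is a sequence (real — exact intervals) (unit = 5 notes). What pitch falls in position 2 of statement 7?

Grouping in 5s, the 2nd note of each cell is C5, G4, D4, A3, E3.
Each moves down a 4th. Continuing: B2 → F#2.

F#2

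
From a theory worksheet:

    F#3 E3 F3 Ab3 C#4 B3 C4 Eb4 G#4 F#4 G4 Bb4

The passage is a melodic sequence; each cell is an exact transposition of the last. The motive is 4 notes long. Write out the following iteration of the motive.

D#5 C#5 D5 F5

Taking 4-note groups, the heads are F#3, C#4, G#4: the pattern moves up a 5th.
From D#5 the exact shape gives D#5 C#5 D5 F5.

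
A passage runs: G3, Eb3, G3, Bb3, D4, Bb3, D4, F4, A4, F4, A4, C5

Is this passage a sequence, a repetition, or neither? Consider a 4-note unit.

Each 4-note cell is the previous one transposed up a 5th.

sequence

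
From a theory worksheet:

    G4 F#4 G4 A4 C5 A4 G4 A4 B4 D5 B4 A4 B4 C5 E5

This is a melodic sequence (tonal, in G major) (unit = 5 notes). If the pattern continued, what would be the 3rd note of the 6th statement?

E5

The unit is 5 notes. Position-3 pitches of the 3 shown cells: G4, A4, B4.
Carrying that up a 2nd forward: C5 → D5 → E5.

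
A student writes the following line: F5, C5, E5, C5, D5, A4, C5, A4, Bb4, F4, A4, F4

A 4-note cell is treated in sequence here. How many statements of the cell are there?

12 notes in groups of 4 gives 12/4 = 3 statements.
Starts: F5, D5, Bb4 — each down a 3rd.

3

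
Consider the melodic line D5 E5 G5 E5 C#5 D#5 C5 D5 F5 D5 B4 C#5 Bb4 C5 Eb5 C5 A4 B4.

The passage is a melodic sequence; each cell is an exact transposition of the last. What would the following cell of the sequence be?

Unit = 6 notes; the statements start on D5, C5, Bb4, moving down a 2nd each time.
So cell 4 is Ab4 Bb4 Db5 Bb4 G4 A4.

Ab4 Bb4 Db5 Bb4 G4 A4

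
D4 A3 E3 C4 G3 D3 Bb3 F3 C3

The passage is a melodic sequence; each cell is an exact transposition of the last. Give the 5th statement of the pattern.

With a 3-note motive the entries are D4, C4, Bb3, each down a 2nd from the previous.
Continuing the starts: Ab3 → Gb3.
From Gb3 the exact shape gives Gb3 Db3 Ab2.

Gb3 Db3 Ab2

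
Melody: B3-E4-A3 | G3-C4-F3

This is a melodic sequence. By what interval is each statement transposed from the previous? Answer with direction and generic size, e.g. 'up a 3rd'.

down a 3rd

With a 3-note motive the entries are B3, G3, each down a 3rd from the previous.
From B3 to G3: down a 3rd.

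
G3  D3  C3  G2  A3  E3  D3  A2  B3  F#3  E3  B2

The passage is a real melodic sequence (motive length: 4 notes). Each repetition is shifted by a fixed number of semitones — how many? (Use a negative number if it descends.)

With a 4-note motive the entries are G3, A3, B3, each up a 2nd from the previous.
G3→A3 is 57 − 55 = 2 semitones.

2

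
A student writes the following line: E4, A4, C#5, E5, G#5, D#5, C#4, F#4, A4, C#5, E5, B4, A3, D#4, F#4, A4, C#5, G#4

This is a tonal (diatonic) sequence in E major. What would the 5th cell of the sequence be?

Taking 6-note groups, the heads are E4, C#4, A3: the pattern moves down a 3rd.
Carrying on: F#3 → D#3.
Statement 5 starts on D#3 and keeps the same diatonic contour: D#3 G#3 B3 D#4 F#4 C#4.

D#3 G#3 B3 D#4 F#4 C#4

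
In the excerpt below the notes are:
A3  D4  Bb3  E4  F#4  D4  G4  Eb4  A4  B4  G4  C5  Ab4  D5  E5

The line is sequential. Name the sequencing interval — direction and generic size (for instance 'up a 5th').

The 5-note cells begin on A3, D4, G4 — each up a 4th from the last.
A3 to D4 is up a 4th.

up a 4th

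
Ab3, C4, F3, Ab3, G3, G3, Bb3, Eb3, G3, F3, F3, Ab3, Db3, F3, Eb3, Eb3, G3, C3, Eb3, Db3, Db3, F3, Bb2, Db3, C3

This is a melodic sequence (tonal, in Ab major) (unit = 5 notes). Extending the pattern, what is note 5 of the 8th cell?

G2

The unit is 5 notes. Position-5 pitches of the 5 shown cells: G3, F3, Eb3, Db3, C3.
Carrying that down a 2nd forward: Bb2 → Ab2 → G2.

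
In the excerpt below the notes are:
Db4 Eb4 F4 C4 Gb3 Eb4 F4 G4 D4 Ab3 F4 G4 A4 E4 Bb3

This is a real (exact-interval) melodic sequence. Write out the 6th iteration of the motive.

With a 5-note motive the entries are Db4, Eb4, F4, each up a 2nd from the previous.
Continuing the starts: G4 → A4 → B4.
From B4 the exact shape gives B4 C#5 D#5 A#4 E4.

B4 C#5 D#5 A#4 E4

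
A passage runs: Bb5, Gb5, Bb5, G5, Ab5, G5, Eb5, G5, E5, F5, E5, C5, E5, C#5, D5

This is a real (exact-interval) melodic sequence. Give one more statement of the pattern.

C#5 A4 C#5 A#4 B4

Unit = 5 notes; the statements start on Bb5, G5, E5, moving down a 3rd each time.
Statement 4 starts on C#5 and keeps the same exact contour: C#5 A4 C#5 A#4 B4.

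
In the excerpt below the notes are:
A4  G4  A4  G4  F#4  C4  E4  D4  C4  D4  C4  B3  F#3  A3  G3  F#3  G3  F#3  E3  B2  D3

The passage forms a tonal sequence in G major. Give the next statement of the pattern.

C3 B2 C3 B2 A2 E2 G2

Taking 7-note groups, the heads are A4, D4, G3: the pattern moves down a 5th.
So cell 4 is C3 B2 C3 B2 A2 E2 G2.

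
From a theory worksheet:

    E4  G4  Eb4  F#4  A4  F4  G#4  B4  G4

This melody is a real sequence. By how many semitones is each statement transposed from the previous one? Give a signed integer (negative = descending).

Taking 3-note groups, the heads are E4, F#4, G#4: the pattern moves up a 2nd.
E4→F#4 is 66 − 64 = 2 semitones.

2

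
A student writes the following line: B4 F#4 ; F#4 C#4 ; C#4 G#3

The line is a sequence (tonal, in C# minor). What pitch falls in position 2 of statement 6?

Grouping in 2s, the 2nd note of each cell is F#4, C#4, G#3.
Carrying that down a 4th forward: D#3 → A2 → E2.

E2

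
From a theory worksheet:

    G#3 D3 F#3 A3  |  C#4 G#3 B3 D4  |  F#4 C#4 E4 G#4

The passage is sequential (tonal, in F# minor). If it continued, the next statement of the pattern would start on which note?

B4

Unit = 4 notes; the statements start on G#3, C#4, F#4, moving up a 4th each time.
The next head, up a 4th from F#4, is B4.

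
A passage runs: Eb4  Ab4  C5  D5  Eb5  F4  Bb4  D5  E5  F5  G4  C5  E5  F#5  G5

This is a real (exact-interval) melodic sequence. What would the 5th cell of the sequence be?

The 5-note cells begin on Eb4, F4, G4 — each up a 2nd from the last.
Extending up a 2nd: A4 → B4.
From B4 the exact shape gives B4 E5 G#5 A#5 B5.

B4 E5 G#5 A#5 B5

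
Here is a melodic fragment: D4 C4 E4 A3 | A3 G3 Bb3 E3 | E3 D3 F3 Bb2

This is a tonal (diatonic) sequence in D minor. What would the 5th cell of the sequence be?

Taking 4-note groups, the heads are D4, A3, E3: the pattern moves down a 4th.
Extending down a 4th: Bb2 → F2.
From F2 the diatonic shape gives F2 E2 G2 C2.

F2 E2 G2 C2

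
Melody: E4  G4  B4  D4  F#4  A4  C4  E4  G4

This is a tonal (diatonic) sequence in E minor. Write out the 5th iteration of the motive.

A3 C4 E4

Unit = 3 notes; the statements start on E4, D4, C4, moving down a 2nd each time.
Extending down a 2nd: B3 → A3.
From A3 the diatonic shape gives A3 C4 E4.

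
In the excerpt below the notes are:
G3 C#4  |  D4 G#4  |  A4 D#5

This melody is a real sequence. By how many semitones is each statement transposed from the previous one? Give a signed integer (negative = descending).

7

The 2-note cells begin on G3, D4, A4 — each up a 5th from the last.
G3→D4 is 62 − 55 = 7 semitones.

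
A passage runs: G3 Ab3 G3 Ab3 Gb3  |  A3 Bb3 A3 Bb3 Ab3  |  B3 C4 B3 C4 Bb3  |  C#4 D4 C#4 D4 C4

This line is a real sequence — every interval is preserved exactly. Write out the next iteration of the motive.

D#4 E4 D#4 E4 D4

Unit = 5 notes; the statements start on G3, A3, B3, C#4, moving up a 2nd each time.
So cell 5 is D#4 E4 D#4 E4 D4.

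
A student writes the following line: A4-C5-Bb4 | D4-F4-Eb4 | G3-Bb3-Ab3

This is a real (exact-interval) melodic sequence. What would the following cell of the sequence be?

C3 Eb3 Db3

The 3-note cells begin on A4, D4, G3 — each down a 5th from the last.
From C3 the exact shape gives C3 Eb3 Db3.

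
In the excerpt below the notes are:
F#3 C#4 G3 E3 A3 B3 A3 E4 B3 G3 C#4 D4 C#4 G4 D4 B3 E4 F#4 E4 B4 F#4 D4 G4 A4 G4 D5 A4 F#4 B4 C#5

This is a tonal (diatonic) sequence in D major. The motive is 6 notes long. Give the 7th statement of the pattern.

Taking 6-note groups, the heads are F#3, A3, C#4, E4, G4: the pattern moves up a 3rd.
Extending up a 3rd: B4 → D5.
So cell 7 is D5 A5 E5 C#5 F#5 G5.

D5 A5 E5 C#5 F#5 G5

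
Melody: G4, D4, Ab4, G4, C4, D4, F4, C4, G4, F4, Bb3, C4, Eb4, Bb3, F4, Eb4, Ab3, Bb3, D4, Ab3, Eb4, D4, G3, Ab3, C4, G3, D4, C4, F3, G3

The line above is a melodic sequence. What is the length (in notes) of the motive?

6

Try groups of 6 (5 cells in 30 notes):
G4 D4 Ab4 G4 C4 D4 | F4 C4 G4 F4 Bb3 C4 | Eb4 Bb3 F4 Eb4 Ab3 Bb3 | D4 Ab3 Eb4 D4 G3 Ab3 | C4 G3 D4 C4 F3 G3
Every group is a transposition down a 2nd of the one before; no shorter unit works.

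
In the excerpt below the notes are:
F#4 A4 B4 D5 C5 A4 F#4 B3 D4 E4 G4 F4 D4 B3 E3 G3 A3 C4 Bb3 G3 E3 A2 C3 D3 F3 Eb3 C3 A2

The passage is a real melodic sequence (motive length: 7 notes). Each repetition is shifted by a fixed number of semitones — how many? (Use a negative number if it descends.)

-7

Unit = 7 notes; the statements start on F#4, B3, E3, A2, moving down a 5th each time.
Counting half-steps from F#4 to B3: -7.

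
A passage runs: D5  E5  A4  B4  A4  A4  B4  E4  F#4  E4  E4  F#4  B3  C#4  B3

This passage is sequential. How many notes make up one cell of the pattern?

5

Try groups of 5 (3 cells in 15 notes):
D5 E5 A4 B4 A4 | A4 B4 E4 F#4 E4 | E4 F#4 B3 C#4 B3
Each cell is the previous one down a 4th — so the unit is 5 notes.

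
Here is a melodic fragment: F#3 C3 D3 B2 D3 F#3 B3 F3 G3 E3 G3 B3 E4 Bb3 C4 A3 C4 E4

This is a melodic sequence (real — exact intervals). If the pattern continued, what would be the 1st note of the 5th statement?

Grouping in 6s, the 1st note of each cell is F#3, B3, E4.
Extending up a 4th: A4 → D5.

D5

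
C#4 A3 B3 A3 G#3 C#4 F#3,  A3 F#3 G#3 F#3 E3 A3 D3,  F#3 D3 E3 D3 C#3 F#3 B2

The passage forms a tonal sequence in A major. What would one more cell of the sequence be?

D3 B2 C#3 B2 A2 D3 G#2

Taking 7-note groups, the heads are C#4, A3, F#3: the pattern moves down a 3rd.
Statement 4 starts on D3 and keeps the same diatonic contour: D3 B2 C#3 B2 A2 D3 G#2.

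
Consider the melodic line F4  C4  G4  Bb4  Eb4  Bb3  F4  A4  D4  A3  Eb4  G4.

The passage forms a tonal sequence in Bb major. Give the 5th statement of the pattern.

Bb3 F3 C4 Eb4

The 4-note cells begin on F4, Eb4, D4 — each down a 2nd from the last.
Carrying on: C4 → Bb3.
So cell 5 is Bb3 F3 C4 Eb4.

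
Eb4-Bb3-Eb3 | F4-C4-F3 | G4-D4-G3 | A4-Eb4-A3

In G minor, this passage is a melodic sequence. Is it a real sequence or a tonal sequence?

tonal

Every note is diatonic to G minor.
Cell 1 has -5 semitones from note 1 to 2, but cell 4 has -6 — the interval quality changes while the contour stays the same, which is the hallmark of a tonal sequence.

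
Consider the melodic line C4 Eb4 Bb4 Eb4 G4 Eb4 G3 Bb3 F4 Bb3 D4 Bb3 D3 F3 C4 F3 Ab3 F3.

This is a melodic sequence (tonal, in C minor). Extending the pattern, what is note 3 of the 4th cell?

G3

Grouping in 6s, the 3rd note of each cell is Bb4, F4, C4.
Each moves down a 4th; the next is G3.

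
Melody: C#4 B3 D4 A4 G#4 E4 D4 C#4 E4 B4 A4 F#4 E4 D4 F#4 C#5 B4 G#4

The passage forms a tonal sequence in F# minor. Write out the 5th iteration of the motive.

G#4 F#4 A4 E5 D5 B4

Unit = 6 notes; the statements start on C#4, D4, E4, moving up a 2nd each time.
Carrying on: F#4 → G#4.
From G#4 the diatonic shape gives G#4 F#4 A4 E5 D5 B4.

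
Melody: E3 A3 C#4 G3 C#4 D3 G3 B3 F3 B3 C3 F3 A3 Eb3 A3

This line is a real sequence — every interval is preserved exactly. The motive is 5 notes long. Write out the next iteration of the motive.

Unit = 5 notes; the statements start on E3, D3, C3, moving down a 2nd each time.
Statement 4 starts on Bb2 and keeps the same exact contour: Bb2 Eb3 G3 Db3 G3.

Bb2 Eb3 G3 Db3 G3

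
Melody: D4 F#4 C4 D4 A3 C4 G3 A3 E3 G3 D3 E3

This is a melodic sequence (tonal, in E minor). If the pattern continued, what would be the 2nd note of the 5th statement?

The unit is 4 notes. Position-2 pitches of the 3 shown cells: F#4, C4, G3.
Each moves down a 4th. Continuing: D3 → A2.

A2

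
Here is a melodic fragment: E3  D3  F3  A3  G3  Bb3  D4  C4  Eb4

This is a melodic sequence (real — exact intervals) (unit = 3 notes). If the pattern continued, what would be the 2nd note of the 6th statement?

With 3-note cells, note 2 of each statement runs D3, G3, C4.
Carrying that up a 4th forward: F4 → Bb4 → Eb5.

Eb5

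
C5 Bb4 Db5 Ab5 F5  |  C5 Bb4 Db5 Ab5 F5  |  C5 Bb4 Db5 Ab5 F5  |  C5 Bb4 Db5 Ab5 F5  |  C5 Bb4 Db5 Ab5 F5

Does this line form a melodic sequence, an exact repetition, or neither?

Each 5-note cell is identical (C5 Bb4 Db5 Ab5 F5), restated at the same pitch.

repetition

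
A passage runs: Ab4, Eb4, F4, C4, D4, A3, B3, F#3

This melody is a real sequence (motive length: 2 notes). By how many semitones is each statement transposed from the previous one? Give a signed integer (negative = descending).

The 2-note cells begin on Ab4, F4, D4, B3 — each down a 3rd from the last.
Counting half-steps from Ab4 to F4: -3.

-3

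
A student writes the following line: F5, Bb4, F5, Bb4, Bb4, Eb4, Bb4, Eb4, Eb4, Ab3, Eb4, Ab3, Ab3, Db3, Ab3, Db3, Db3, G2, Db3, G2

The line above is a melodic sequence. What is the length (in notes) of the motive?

Try groups of 4 (5 cells in 20 notes):
F5 Bb4 F5 Bb4 | Bb4 Eb4 Bb4 Eb4 | Eb4 Ab3 Eb4 Ab3 | Ab3 Db3 Ab3 Db3 | Db3 G2 Db3 G2
That's a consistent down a 5th shift per cell, and no other grouping gives one.

4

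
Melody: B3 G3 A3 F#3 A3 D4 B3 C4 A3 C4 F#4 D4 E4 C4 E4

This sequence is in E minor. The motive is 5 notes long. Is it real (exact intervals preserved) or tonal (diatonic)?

Every note is diatonic to E minor.
Cell 1 has -4 semitones from note 1 to 2, but cell 2 has -3 — the interval quality changes while the contour stays the same, which is the hallmark of a tonal sequence.

tonal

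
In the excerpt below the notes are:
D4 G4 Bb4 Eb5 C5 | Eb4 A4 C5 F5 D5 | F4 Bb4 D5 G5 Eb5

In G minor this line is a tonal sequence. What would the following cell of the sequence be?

G4 C5 Eb5 A5 F5

The 5-note cells begin on D4, Eb4, F4 — each up a 2nd from the last.
Statement 4 starts on G4 and keeps the same diatonic contour: G4 C5 Eb5 A5 F5.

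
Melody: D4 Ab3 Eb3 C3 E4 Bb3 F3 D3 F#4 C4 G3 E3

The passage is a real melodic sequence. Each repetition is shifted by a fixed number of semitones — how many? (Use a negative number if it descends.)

Taking 4-note groups, the heads are D4, E4, F#4: the pattern moves up a 2nd.
D4 to E4 spans +2 semitones.

2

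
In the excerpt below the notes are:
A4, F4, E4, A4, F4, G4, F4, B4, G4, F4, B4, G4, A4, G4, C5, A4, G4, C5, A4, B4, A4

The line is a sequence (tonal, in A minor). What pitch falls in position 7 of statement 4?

B4

Grouping in 7s, the 7th note of each cell is F4, G4, A4.
From A4, up a 2nd gives B4.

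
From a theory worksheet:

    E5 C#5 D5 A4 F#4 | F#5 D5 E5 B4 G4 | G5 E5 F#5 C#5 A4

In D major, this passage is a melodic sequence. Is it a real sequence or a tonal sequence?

tonal

Every note is diatonic to D major.
Cell 1 has -3 semitones from note 1 to 2, but cell 2 has -4 — the interval quality changes while the contour stays the same, which is the hallmark of a tonal sequence.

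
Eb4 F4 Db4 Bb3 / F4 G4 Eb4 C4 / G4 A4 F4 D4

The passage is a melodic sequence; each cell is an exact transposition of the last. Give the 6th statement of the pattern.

C#5 D#5 B4 G#4

With a 4-note motive the entries are Eb4, F4, G4, each up a 2nd from the previous.
Carrying on: A4 → B4 → C#5.
From C#5 the exact shape gives C#5 D#5 B4 G#4.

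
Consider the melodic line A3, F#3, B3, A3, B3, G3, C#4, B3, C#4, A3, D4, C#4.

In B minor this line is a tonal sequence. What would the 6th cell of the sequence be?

Unit = 4 notes; the statements start on A3, B3, C#4, moving up a 2nd each time.
Continuing the starts: D4 → E4 → F#4.
Statement 6 starts on F#4 and keeps the same diatonic contour: F#4 D4 G4 F#4.

F#4 D4 G4 F#4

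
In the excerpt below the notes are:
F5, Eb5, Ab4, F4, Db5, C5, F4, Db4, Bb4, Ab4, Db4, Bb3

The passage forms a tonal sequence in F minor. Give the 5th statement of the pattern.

Eb4 Db4 G3 Eb3

Unit = 4 notes; the statements start on F5, Db5, Bb4, moving down a 3rd each time.
Carrying on: G4 → Eb4.
From Eb4 the diatonic shape gives Eb4 Db4 G3 Eb3.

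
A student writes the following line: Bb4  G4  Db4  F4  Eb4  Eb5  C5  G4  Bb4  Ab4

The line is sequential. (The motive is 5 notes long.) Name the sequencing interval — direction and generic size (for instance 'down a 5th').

up a 4th

Taking 5-note groups, the heads are Bb4, Eb5: the pattern moves up a 4th.
Bb4 to Eb5 is up a 4th.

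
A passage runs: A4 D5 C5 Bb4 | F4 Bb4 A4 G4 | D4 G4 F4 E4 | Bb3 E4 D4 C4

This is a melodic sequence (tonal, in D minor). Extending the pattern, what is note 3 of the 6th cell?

G3

With 4-note cells, note 3 of each statement runs C5, A4, F4, D4.
Carrying that down a 3rd forward: Bb3 → G3.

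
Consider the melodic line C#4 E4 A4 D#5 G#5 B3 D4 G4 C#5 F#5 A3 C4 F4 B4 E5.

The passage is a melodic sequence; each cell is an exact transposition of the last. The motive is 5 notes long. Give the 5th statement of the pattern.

F3 Ab3 Db4 G4 C5

The 5-note cells begin on C#4, B3, A3 — each down a 2nd from the last.
Extending down a 2nd: G3 → F3.
Statement 5 starts on F3 and keeps the same exact contour: F3 Ab3 Db4 G4 C5.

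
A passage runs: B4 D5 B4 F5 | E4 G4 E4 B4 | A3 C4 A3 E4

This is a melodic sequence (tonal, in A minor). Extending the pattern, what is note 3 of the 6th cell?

With 4-note cells, note 3 of each statement runs B4, E4, A3.
Carrying that down a 5th forward: D3 → G2 → C2.

C2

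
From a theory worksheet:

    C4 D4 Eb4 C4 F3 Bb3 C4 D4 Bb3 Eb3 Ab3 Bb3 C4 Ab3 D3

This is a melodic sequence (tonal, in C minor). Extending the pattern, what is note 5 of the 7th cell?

G2

Grouping in 5s, the 5th note of each cell is F3, Eb3, D3.
Each moves down a 2nd. Continuing: C3 → Bb2 → Ab2 → G2.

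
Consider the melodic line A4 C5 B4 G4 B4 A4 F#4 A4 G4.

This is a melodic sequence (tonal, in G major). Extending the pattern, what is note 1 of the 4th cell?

E4

Grouping in 3s, the 1st note of each cell is A4, G4, F#4.
From F#4, down a 2nd gives E4.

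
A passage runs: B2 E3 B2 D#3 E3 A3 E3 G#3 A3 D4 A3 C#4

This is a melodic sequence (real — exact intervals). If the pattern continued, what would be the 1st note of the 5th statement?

With 4-note cells, note 1 of each statement runs B2, E3, A3.
Extending up a 4th: D4 → G4.

G4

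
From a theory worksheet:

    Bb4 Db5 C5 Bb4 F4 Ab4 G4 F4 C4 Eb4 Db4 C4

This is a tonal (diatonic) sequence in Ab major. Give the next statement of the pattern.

G3 Bb3 Ab3 G3

With a 4-note motive the entries are Bb4, F4, C4, each down a 4th from the previous.
Statement 4 starts on G3 and keeps the same diatonic contour: G3 Bb3 Ab3 G3.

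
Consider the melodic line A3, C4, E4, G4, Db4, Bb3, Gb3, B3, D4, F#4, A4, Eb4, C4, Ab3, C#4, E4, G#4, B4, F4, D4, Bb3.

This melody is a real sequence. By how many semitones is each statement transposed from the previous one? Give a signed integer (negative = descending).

Taking 7-note groups, the heads are A3, B3, C#4: the pattern moves up a 2nd.
Counting half-steps from A3 to B3: 2.

2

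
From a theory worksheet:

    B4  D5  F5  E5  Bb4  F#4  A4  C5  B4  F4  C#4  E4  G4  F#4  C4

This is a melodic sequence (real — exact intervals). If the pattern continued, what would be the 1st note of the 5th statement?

Grouping in 5s, the 1st note of each cell is B4, F#4, C#4.
Extending down a 4th: G#3 → D#3.

D#3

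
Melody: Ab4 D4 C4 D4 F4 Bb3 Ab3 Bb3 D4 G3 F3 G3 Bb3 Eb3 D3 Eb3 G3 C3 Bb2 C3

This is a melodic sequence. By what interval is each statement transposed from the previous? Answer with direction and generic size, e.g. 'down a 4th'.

down a 3rd

Unit = 4 notes; the statements start on Ab4, F4, D4, Bb3, G3, moving down a 3rd each time.
From Ab4 to F4: down a 3rd.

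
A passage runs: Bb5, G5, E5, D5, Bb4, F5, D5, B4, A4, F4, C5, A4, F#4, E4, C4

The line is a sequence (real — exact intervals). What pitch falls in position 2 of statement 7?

Grouping in 5s, the 2nd note of each cell is G5, D5, A4.
Each moves down a 4th. Continuing: E4 → B3 → F#3 → C#3.

C#3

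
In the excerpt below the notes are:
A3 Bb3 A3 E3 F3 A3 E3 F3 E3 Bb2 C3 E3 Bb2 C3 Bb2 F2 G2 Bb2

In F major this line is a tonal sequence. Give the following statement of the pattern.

The 6-note cells begin on A3, E3, Bb2 — each down a 4th from the last.
Statement 4 starts on F2 and keeps the same diatonic contour: F2 G2 F2 C2 D2 F2.

F2 G2 F2 C2 D2 F2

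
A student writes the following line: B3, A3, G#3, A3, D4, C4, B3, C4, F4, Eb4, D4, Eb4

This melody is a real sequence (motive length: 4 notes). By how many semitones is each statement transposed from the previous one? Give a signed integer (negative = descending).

The 4-note cells begin on B3, D4, F4 — each up a 3rd from the last.
Counting half-steps from B3 to D4: 3.

3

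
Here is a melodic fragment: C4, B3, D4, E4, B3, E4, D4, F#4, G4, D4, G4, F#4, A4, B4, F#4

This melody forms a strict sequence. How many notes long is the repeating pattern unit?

There are 15 notes; a 5-note unit gives 3 cells:
C4 B3 D4 E4 B3 | E4 D4 F#4 G4 D4 | G4 F#4 A4 B4 F#4
That's a consistent up a 3rd shift per cell, and no other grouping gives one.

5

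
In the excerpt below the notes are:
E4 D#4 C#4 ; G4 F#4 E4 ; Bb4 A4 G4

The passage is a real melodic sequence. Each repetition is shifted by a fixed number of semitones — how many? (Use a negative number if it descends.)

Taking 3-note groups, the heads are E4, G4, Bb4: the pattern moves up a 3rd.
E4→G4 is 67 − 64 = 3 semitones.

3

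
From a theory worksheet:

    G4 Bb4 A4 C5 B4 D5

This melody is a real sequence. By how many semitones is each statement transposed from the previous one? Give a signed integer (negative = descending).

The 2-note cells begin on G4, A4, B4 — each up a 2nd from the last.
G4→A4 is 69 − 67 = 2 semitones.

2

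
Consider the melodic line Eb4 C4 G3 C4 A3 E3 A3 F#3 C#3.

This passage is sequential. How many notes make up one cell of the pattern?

3

Try groups of 3 (3 cells in 9 notes):
Eb4 C4 G3 | C4 A3 E3 | A3 F#3 C#3
That's a consistent down a 3rd shift per cell, and no other grouping gives one.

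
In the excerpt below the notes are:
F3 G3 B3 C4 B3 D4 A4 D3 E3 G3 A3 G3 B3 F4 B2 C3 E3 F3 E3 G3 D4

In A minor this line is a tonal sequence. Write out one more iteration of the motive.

With a 7-note motive the entries are F3, D3, B2, each down a 3rd from the previous.
Statement 4 starts on G2 and keeps the same diatonic contour: G2 A2 C3 D3 C3 E3 B3.

G2 A2 C3 D3 C3 E3 B3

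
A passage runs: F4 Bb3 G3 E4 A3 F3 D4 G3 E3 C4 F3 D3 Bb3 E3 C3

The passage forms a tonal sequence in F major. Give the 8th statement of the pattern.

F3 Bb2 G2

Unit = 3 notes; the statements start on F4, E4, D4, C4, Bb3, moving down a 2nd each time.
Extending down a 2nd: A3 → G3 → F3.
From F3 the diatonic shape gives F3 Bb2 G2.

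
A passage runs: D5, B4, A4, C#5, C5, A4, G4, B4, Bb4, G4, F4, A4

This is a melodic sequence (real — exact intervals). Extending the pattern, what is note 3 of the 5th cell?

Db4

Grouping in 4s, the 3rd note of each cell is A4, G4, F4.
Carrying that down a 2nd forward: Eb4 → Db4.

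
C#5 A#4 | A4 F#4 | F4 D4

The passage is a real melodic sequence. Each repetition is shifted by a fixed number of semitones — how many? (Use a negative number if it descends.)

Unit = 2 notes; the statements start on C#5, A4, F4, moving down a 3rd each time.
Counting half-steps from C#5 to A4: -4.

-4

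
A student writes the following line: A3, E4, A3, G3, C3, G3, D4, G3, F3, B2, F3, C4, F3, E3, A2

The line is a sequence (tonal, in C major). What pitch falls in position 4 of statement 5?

C3

Grouping in 5s, the 4th note of each cell is G3, F3, E3.
Each moves down a 2nd. Continuing: D3 → C3.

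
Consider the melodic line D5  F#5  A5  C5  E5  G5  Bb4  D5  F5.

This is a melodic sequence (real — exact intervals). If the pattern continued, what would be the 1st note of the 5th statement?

Grouping in 3s, the 1st note of each cell is D5, C5, Bb4.
Each moves down a 2nd. Continuing: Ab4 → Gb4.

Gb4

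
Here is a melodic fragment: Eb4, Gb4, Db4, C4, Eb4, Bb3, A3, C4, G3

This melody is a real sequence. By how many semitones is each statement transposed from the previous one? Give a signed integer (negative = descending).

-3

The 3-note cells begin on Eb4, C4, A3 — each down a 3rd from the last.
Counting half-steps from Eb4 to C4: -3.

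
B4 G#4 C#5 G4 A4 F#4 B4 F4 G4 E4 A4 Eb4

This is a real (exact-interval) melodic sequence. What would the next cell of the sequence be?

F4 D4 G4 Db4

The 4-note cells begin on B4, A4, G4 — each down a 2nd from the last.
Statement 4 starts on F4 and keeps the same exact contour: F4 D4 G4 Db4.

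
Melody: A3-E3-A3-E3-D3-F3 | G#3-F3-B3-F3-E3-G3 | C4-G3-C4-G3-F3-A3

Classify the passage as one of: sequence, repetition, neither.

Note 1 of cell 2 is G#3; if this were a sequence it would be B3. No unit length gives a consistent transposition pattern.

neither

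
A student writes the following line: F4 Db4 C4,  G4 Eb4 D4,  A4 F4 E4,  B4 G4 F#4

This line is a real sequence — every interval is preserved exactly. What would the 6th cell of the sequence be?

D#5 B4 A#4

Taking 3-note groups, the heads are F4, G4, A4, B4: the pattern moves up a 2nd.
Extending up a 2nd: C#5 → D#5.
So cell 6 is D#5 B4 A#4.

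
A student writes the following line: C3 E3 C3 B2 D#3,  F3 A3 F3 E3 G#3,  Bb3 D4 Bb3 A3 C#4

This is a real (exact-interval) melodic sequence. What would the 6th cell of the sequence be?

With a 5-note motive the entries are C3, F3, Bb3, each up a 4th from the previous.
Carrying on: Eb4 → Ab4 → Db5.
Statement 6 starts on Db5 and keeps the same exact contour: Db5 F5 Db5 C5 E5.

Db5 F5 Db5 C5 E5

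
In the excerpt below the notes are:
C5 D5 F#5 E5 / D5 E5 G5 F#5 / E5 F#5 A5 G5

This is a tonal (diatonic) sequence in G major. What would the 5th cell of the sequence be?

Unit = 4 notes; the statements start on C5, D5, E5, moving up a 2nd each time.
Continuing the starts: F#5 → G5.
Statement 5 starts on G5 and keeps the same diatonic contour: G5 A5 C6 B5.

G5 A5 C6 B5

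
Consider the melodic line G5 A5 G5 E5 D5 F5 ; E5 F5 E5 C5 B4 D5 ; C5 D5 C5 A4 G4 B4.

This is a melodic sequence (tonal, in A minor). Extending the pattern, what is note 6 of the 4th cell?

G4

The unit is 6 notes. Position-6 pitches of the 3 shown cells: F5, D5, B4.
Each moves down a 3rd; the next is G4.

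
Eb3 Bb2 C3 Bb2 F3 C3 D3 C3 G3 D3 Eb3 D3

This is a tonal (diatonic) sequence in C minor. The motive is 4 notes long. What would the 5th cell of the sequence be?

Bb3 F3 G3 F3

Unit = 4 notes; the statements start on Eb3, F3, G3, moving up a 2nd each time.
Extending up a 2nd: Ab3 → Bb3.
From Bb3 the diatonic shape gives Bb3 F3 G3 F3.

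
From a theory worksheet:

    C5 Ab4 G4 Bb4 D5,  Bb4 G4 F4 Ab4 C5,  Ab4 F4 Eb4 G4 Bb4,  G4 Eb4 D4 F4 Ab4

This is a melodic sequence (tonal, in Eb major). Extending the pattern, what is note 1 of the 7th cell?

Grouping in 5s, the 1st note of each cell is C5, Bb4, Ab4, G4.
Carrying that down a 2nd forward: F4 → Eb4 → D4.

D4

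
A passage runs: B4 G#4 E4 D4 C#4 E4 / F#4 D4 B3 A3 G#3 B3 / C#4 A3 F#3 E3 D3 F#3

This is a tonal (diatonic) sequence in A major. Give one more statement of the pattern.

G#3 E3 C#3 B2 A2 C#3

Unit = 6 notes; the statements start on B4, F#4, C#4, moving down a 4th each time.
Statement 4 starts on G#3 and keeps the same diatonic contour: G#3 E3 C#3 B2 A2 C#3.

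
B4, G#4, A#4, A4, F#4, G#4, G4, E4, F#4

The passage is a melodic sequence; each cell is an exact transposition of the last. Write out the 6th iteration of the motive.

Db4 Bb3 C4

Taking 3-note groups, the heads are B4, A4, G4: the pattern moves down a 2nd.
Extending down a 2nd: F4 → Eb4 → Db4.
Statement 6 starts on Db4 and keeps the same exact contour: Db4 Bb3 C4.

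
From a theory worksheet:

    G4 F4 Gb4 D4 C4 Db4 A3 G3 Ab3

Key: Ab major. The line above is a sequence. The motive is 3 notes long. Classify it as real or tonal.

real

Each cell has the same semitone pattern (-2, 1) — intervals are preserved exactly.
And Gb4 lies outside Ab major, so the sequence is real rather than tonal.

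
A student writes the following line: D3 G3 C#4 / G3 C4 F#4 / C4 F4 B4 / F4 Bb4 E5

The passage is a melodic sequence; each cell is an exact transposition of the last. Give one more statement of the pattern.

Taking 3-note groups, the heads are D3, G3, C4, F4: the pattern moves up a 4th.
From Bb4 the exact shape gives Bb4 Eb5 A5.

Bb4 Eb5 A5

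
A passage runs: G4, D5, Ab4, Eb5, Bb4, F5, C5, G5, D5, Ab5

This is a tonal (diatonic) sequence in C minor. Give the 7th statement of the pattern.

With a 2-note motive the entries are G4, Ab4, Bb4, C5, D5, each up a 2nd from the previous.
Extending up a 2nd: Eb5 → F5.
Statement 7 starts on F5 and keeps the same diatonic contour: F5 C6.

F5 C6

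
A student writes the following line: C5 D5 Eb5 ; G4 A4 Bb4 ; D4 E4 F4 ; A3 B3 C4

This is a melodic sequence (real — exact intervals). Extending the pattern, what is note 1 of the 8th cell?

Grouping in 3s, the 1st note of each cell is C5, G4, D4, A3.
Carrying that down a 4th forward: E3 → B2 → F#2 → C#2.

C#2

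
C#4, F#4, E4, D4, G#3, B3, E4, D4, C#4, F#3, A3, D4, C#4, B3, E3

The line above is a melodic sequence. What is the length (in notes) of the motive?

Try groups of 5 (3 cells in 15 notes):
C#4 F#4 E4 D4 G#3 | B3 E4 D4 C#4 F#3 | A3 D4 C#4 B3 E3
Every group is a transposition down a 2nd of the one before; no shorter unit works.

5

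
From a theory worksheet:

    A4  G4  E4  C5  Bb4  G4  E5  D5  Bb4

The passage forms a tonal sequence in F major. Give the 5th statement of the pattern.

Taking 3-note groups, the heads are A4, C5, E5: the pattern moves up a 3rd.
Carrying on: G5 → Bb5.
Statement 5 starts on Bb5 and keeps the same diatonic contour: Bb5 A5 F5.

Bb5 A5 F5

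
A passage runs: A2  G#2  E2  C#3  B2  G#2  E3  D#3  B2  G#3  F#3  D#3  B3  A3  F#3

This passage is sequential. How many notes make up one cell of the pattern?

3

15 notes total. Splitting into 5 groups of 3:
A2 G#2 E2 | C#3 B2 G#2 | E3 D#3 B2 | G#3 F#3 D#3 | B3 A3 F#3
Each cell is the previous one up a 3rd — so the unit is 3 notes.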